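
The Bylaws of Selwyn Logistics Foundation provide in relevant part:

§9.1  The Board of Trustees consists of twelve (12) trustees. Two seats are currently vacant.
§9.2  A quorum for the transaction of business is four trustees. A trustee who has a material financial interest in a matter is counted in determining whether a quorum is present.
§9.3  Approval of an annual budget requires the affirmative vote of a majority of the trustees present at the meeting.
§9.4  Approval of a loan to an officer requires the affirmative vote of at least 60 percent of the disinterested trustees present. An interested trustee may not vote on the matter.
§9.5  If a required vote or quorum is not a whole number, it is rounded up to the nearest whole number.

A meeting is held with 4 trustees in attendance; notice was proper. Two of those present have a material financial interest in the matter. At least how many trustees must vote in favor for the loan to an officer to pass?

The loan to an officer requires three-fifths of the disinterested trustees present (4 − 2 = 2).
3/5 of 2 = 1.20, rounded up to 2.

2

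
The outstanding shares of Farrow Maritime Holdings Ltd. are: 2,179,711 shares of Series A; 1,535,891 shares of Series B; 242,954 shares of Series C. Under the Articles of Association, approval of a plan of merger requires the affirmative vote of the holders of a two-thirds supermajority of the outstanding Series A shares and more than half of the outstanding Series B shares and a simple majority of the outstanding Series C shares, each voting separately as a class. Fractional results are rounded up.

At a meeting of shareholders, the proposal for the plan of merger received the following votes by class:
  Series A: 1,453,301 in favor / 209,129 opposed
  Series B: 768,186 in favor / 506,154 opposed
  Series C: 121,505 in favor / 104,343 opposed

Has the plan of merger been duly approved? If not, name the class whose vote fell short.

Approved — every class gave the required vote.

Series A: 2/3 of 2179711 = 1453140.67, rounded up to 1453141; 1,453,141 required, 1,453,301 in favor — approved.
Series B: a majority of 1535891 is 767946; 767,946 required, 768,186 in favor — approved.
Series C: a majority of 242954 is 121478; 121,478 required, 121,505 in favor — approved.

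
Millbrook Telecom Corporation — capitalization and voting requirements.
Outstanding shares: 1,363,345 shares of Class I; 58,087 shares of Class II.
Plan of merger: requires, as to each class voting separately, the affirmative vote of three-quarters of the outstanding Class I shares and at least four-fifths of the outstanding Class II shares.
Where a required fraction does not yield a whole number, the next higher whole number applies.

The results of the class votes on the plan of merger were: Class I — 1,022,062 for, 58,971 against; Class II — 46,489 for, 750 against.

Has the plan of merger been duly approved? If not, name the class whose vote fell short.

Class I: 3/4 of 1363345 = 1022508.75, rounded up to 1022509; 1,022,509 required, 1,022,062 in favor — not approved.
Class II: 4/5 of 58087 = 46469.60, rounded up to 46470; 46,470 required, 46,489 in favor — approved.

Not approved — the Class I shares did not give the required vote.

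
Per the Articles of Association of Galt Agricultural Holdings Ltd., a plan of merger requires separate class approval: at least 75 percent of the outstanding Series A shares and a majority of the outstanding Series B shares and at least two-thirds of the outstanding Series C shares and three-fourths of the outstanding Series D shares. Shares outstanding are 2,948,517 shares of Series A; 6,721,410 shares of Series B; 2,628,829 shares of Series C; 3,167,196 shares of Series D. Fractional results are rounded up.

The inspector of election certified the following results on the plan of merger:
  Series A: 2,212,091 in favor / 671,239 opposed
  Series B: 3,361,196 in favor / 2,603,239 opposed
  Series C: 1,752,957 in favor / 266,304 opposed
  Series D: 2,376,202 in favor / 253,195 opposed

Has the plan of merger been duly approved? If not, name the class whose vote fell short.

Series A: 3/4 of 2948517 = 2211387.75, rounded up to 2211388; 2,211,388 required, 2,212,091 in favor — approved.
Series B: a majority of 6721410 is 3360706; 3,360,706 required, 3,361,196 in favor — approved.
Series C: 2/3 of 2628829 = 1752552.67, rounded up to 1752553; 1,752,553 required, 1,752,957 in favor — approved.
Series D: 3/4 of 3167196 = 2375397; 2,375,397 required, 2,376,202 in favor — approved.

Approved — every class gave the required vote.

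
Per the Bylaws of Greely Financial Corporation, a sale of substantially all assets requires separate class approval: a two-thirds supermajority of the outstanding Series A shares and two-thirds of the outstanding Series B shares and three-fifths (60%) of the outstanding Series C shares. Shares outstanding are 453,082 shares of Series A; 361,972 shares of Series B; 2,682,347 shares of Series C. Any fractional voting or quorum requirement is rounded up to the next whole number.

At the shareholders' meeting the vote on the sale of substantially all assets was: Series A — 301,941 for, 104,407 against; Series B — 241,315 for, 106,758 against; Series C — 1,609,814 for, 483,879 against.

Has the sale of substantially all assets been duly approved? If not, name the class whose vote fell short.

Not approved — the Series A shares did not give the required vote.

Series A: 2/3 of 453082 = 302054.67, rounded up to 302055; 302,055 required, 301,941 in favor — not approved.
Series B: 2/3 of 361972 = 241314.67, rounded up to 241315; 241,315 required, 241,315 in favor — approved.
Series C: 3/5 of 2682347 = 1609408.20, rounded up to 1609409; 1,609,409 required, 1,609,814 in favor — approved.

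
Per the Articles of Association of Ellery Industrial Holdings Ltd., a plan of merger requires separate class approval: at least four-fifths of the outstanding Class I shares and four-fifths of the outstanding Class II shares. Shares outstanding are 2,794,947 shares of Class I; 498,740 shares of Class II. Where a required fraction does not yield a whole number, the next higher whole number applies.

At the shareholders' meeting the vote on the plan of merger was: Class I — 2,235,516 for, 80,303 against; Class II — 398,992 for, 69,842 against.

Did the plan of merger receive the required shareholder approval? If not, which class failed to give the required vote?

Class I: 4/5 of 2794947 = 2235957.60, rounded up to 2235958; 2,235,958 required, 2,235,516 in favor — not approved.
Class II: 4/5 of 498740 = 398992; 398,992 required, 398,992 in favor — approved.

Not approved — the Class I shares did not give the required vote.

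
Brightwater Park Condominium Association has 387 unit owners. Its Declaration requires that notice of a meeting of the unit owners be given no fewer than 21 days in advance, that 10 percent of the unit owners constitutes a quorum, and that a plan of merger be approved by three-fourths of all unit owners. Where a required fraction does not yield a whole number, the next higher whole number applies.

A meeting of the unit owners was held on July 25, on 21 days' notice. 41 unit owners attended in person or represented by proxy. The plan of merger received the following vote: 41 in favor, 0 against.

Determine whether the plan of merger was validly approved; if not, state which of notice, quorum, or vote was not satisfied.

Notice: 21 days given; 21 required. Satisfied.
Quorum: 10% of 387 = 38.70, rounded up to 39; 41 present. Satisfied.
Vote: requires three-fourths of all unit owners (387); 3/4 of 387 = 290.25, rounded up to 291, so 291 needed; 41 in favor. Not satisfied.

Invalid — vote requirement not satisfied.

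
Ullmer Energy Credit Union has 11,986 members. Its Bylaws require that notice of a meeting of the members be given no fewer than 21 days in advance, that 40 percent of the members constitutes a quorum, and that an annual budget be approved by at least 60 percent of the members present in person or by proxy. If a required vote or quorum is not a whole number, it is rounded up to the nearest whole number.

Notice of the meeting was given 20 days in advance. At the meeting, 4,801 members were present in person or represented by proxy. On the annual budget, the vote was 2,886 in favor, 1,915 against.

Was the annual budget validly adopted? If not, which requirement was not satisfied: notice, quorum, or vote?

Notice: 20 days given; 21 required. Not satisfied.
Quorum: 40% of 11,986 = 4,794.40, rounded up to 4,795; 4,801 present. Satisfied.
Vote: requires three-fifths of those present (4,801); 3/5 of 4801 = 2880.60, rounded up to 2881, so 2,881 needed; 2,886 in favor. Satisfied.

Invalid — notice requirement not satisfied.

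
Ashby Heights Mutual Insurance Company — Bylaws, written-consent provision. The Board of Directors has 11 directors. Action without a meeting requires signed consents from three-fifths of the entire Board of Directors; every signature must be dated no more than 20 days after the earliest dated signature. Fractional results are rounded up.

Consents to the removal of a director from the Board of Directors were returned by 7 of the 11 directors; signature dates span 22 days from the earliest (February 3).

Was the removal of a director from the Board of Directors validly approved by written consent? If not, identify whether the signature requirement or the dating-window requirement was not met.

Signatures required: three-fifths of 11 — 3/5 of 11 = 6.60, rounded up to 7, so 7 needed; 7 signed. Sufficient.
Dating window: the latest signature is 22 days after the earliest; the limit is 20 days. Outside the window.

Not effective — dating-window requirement not satisfied.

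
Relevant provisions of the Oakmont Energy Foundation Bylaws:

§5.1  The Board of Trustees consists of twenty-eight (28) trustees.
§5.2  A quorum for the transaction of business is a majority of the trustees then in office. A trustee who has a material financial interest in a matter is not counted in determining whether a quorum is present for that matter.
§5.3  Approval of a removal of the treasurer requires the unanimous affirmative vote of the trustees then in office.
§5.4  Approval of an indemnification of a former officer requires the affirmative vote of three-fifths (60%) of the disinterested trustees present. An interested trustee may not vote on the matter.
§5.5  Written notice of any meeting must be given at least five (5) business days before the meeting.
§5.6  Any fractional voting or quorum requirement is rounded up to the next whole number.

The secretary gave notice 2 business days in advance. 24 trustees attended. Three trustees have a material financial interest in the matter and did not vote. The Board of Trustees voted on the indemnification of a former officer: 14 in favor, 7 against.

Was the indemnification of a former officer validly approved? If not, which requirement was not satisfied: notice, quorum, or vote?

Invalid — notice requirement not satisfied.

Notice: 2 business days given; 5 required (2 < 5). Not satisfied.
Quorum: 24 present, but the 3 interested trustees do not count, leaving 21. Quorum is 15. Satisfied.
Vote: the indemnification of a former officer requires three-fifths of the disinterested trustees present (24 − 3 = 21). 3/5 of 21 = 12.60, rounded up to 13, so 13 affirmative votes are needed; 14 voted in favor. Satisfied.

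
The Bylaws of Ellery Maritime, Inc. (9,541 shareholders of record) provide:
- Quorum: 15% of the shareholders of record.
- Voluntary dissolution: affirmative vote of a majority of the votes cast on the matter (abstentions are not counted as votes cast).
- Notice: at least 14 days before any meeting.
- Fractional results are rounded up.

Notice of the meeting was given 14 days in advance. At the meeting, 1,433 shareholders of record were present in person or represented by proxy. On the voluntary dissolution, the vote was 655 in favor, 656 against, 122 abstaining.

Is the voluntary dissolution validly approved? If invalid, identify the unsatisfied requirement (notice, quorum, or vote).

Notice: 14 days given; 14 required. Satisfied.
Quorum: 15% of 9,541 = 1,431.15, rounded up to 1,432; 1,433 present. Satisfied.
Vote: requires a majority of the votes cast (1,433 − 122 abstaining = 1,311); a majority of 1311 is 656, so 656 needed; 655 in favor. Not satisfied.

Invalid — vote requirement not satisfied.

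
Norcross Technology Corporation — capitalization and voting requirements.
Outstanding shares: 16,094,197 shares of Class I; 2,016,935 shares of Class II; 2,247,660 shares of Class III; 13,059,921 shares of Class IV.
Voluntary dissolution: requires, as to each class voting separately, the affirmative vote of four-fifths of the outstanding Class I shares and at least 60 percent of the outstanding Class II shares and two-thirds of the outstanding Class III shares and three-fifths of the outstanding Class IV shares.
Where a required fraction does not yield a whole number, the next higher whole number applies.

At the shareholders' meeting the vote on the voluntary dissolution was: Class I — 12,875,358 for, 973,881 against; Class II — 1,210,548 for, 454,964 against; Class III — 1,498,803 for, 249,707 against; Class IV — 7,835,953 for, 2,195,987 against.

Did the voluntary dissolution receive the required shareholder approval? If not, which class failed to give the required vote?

Approved — every class gave the required vote.

Class I: 4/5 of 16094197 = 12875357.60, rounded up to 12875358; 12,875,358 required, 12,875,358 in favor — approved.
Class II: 3/5 of 2016935 = 1210161; 1,210,161 required, 1,210,548 in favor — approved.
Class III: 2/3 of 2247660 = 1498440; 1,498,440 required, 1,498,803 in favor — approved.
Class IV: 3/5 of 13059921 = 7835952.60, rounded up to 7835953; 7,835,953 required, 7,835,953 in favor — approved.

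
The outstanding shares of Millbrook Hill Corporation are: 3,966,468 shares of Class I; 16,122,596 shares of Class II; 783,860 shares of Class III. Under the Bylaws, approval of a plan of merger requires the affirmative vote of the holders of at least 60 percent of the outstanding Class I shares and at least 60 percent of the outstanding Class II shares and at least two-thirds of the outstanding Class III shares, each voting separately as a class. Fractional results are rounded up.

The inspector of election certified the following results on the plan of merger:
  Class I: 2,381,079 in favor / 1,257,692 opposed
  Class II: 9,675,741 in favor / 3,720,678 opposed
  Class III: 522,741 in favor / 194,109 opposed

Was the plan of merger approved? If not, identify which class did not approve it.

Class I: 3/5 of 3966468 = 2379880.80, rounded up to 2379881; 2,379,881 required, 2,381,079 in favor — approved.
Class II: 3/5 of 16122596 = 9673557.60, rounded up to 9673558; 9,673,558 required, 9,675,741 in favor — approved.
Class III: 2/3 of 783860 = 522573.33, rounded up to 522574; 522,574 required, 522,741 in favor — approved.

Approved — every class gave the required vote.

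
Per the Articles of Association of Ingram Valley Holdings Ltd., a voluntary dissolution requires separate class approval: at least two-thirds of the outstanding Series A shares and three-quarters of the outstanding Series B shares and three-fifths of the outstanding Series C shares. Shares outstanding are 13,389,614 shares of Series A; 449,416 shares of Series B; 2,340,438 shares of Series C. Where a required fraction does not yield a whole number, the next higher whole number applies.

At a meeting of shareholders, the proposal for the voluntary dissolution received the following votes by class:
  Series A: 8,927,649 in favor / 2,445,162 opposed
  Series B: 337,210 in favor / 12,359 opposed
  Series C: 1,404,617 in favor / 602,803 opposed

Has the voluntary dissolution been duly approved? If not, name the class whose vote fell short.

Series A: 2/3 of 13389614 = 8926409.33, rounded up to 8926410; 8,926,410 required, 8,927,649 in favor — approved.
Series B: 3/4 of 449416 = 337062; 337,062 required, 337,210 in favor — approved.
Series C: 3/5 of 2340438 = 1404262.80, rounded up to 1404263; 1,404,263 required, 1,404,617 in favor — approved.

Approved — every class gave the required vote.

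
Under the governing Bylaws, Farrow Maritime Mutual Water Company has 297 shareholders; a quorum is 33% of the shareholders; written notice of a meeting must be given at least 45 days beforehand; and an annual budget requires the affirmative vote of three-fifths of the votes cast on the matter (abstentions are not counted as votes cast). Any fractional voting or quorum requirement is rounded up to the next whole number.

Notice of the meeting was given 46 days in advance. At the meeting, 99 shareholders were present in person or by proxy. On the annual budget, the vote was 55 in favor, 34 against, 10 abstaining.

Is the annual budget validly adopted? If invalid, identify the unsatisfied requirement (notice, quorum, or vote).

Notice: 46 days given; 45 required. Satisfied.
Quorum: 33% of 297 = 98.01, rounded up to 99; 99 present. Satisfied.
Vote: requires three-fifths of the votes cast (99 − 10 abstaining = 89); 3/5 of 89 = 53.40, rounded up to 54, so 54 needed; 55 in favor. Satisfied.

Valid — all requirements satisfied.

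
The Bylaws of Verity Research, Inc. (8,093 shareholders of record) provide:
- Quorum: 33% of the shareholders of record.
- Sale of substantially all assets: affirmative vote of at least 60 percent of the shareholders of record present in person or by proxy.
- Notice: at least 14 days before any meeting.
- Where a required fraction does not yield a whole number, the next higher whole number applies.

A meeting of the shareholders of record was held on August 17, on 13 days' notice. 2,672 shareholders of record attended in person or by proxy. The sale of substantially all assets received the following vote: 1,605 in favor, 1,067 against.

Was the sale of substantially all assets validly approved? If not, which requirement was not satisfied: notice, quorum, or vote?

Invalid — notice requirement not satisfied.

Notice: 13 days given; 14 required. Not satisfied.
Quorum: 33% of 8,093 = 2,670.69, rounded up to 2,671; 2,672 present. Satisfied.
Vote: requires three-fifths of those present (2,672); 3/5 of 2672 = 1603.20, rounded up to 1604, so 1,604 needed; 1,605 in favor. Satisfied.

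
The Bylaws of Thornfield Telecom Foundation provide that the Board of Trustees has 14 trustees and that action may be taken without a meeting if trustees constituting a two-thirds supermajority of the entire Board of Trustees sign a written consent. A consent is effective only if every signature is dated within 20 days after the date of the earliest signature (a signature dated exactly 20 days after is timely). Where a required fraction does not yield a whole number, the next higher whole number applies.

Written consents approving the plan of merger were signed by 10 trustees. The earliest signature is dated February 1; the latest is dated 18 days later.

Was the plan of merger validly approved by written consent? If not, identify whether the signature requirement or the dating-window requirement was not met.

Effective — both the signature and dating-window requirements are satisfied.

Signatures required: a two-thirds supermajority of 14 — 2/3 of 14 = 9.33, rounded up to 10, so 10 needed; 10 signed. Sufficient.
Dating window: the latest signature is 18 days after the earliest; the limit is 20 days. Within the window.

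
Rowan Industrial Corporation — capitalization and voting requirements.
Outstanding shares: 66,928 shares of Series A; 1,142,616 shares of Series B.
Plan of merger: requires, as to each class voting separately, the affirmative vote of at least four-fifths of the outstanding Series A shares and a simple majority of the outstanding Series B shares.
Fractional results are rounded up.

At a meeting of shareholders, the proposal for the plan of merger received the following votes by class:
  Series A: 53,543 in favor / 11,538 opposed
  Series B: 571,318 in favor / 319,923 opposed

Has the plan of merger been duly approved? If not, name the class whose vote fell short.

Series A: 4/5 of 66928 = 53542.40, rounded up to 53543; 53,543 required, 53,543 in favor — approved.
Series B: a majority of 1142616 is 571309; 571,309 required, 571,318 in favor — approved.

Approved — every class gave the required vote.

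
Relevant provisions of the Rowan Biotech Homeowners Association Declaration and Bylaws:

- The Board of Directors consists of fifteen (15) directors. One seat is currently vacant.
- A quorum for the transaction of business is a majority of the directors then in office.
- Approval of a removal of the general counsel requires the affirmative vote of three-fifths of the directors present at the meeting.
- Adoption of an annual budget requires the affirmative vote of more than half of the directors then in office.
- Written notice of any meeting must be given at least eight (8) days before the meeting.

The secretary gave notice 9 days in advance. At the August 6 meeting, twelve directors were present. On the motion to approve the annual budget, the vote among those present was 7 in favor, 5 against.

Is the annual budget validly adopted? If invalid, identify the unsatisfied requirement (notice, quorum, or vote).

Invalid — vote requirement not satisfied.

Notice: 9 days given; 8 required (9 ≥ 8). Satisfied.
Quorum: 12 present; quorum is 8. Satisfied.
Vote: the annual budget requires a majority of the directors then in office (14). A majority of 14 is 8, so 8 affirmative votes are needed; 7 voted in favor. Not satisfied.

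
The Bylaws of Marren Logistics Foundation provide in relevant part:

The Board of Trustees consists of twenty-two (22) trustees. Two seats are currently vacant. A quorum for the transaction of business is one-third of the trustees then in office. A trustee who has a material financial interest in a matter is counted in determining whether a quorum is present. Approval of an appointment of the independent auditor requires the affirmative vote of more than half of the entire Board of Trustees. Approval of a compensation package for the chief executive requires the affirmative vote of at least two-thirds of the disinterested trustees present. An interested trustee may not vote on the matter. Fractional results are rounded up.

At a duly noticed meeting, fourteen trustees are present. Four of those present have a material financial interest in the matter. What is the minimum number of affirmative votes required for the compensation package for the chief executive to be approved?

7

The compensation package for the chief executive requires two-thirds of the disinterested trustees present (14 − 4 = 10).
2/3 of 10 = 6.67, rounded up to 7.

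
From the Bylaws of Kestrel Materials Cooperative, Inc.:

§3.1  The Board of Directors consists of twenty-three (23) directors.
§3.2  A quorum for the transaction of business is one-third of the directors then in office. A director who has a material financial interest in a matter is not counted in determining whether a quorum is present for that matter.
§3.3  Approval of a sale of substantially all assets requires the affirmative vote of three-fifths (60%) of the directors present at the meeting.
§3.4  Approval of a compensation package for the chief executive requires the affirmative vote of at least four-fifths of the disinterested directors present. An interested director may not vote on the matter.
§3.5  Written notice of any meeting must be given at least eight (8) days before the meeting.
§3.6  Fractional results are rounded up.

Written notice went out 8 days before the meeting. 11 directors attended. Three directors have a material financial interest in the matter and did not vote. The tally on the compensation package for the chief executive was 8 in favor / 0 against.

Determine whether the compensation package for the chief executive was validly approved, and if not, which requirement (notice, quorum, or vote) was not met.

Valid — all requirements satisfied.

Notice: 8 days given; 8 required (8 ≥ 8). Satisfied.
Quorum: 11 present, but the 3 interested directors do not count, leaving 8. Quorum is 8. Satisfied.
Vote: the compensation package for the chief executive requires four-fifths of the disinterested directors present (11 − 3 = 8). 4/5 of 8 = 6.40, rounded up to 7, so 7 affirmative votes are needed; 8 voted in favor. Satisfied.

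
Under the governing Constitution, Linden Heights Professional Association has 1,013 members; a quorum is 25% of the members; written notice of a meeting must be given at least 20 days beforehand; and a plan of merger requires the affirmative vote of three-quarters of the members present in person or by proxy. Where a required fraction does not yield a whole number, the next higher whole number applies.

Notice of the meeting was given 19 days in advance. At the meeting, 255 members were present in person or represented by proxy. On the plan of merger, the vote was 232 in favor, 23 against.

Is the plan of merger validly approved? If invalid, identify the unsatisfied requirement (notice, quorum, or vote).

Invalid — notice requirement not satisfied.

Notice: 19 days given; 20 required. Not satisfied.
Quorum: 25% of 1,013 = 253.25, rounded up to 254; 255 present. Satisfied.
Vote: requires three-fourths of those present (255); 3/4 of 255 = 191.25, rounded up to 192, so 192 needed; 232 in favor. Satisfied.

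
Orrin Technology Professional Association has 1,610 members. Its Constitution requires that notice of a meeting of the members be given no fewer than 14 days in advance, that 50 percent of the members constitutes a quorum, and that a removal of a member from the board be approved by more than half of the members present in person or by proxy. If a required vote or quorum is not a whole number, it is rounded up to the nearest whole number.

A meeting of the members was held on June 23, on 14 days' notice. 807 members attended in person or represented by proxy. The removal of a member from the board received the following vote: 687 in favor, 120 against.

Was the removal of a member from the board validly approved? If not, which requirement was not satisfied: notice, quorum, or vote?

Notice: 14 days given; 14 required. Satisfied.
Quorum: 50% of 1,610 = 805; 807 present. Satisfied.
Vote: requires a majority of those present (807); a majority of 807 is 404, so 404 needed; 687 in favor. Satisfied.

Valid — all requirements satisfied.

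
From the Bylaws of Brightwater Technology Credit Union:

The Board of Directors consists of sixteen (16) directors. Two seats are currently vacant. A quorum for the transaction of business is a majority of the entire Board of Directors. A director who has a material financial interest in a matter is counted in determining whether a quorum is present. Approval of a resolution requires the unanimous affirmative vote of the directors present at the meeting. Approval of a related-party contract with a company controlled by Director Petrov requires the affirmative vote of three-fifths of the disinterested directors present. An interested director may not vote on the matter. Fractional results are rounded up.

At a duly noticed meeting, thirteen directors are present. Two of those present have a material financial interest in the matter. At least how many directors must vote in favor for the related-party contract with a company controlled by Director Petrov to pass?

The related-party contract with a company controlled by Director Petrov requires three-fifths of the disinterested directors present (13 − 2 = 11).
3/5 of 11 = 6.60, rounded up to 7.

7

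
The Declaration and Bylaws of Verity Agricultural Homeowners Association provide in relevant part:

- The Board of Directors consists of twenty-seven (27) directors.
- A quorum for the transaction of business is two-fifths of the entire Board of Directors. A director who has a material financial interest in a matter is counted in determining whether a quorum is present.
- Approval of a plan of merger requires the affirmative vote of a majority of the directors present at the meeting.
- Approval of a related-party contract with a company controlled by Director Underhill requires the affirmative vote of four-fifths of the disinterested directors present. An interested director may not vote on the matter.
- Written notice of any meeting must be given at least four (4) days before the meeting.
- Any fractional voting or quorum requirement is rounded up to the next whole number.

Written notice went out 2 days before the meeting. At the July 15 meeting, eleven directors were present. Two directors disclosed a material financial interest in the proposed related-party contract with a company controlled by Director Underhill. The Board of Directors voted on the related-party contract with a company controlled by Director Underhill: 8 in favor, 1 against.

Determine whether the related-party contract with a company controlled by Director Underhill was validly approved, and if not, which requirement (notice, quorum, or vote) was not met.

Invalid — notice requirement not satisfied.

Notice: 2 days given; 4 required (2 < 4). Not satisfied.
Quorum: 11 present (interested directors count toward quorum); quorum is 11. Satisfied.
Vote: the related-party contract with a company controlled by Director Underhill requires four-fifths of the disinterested directors present (11 − 2 = 9). 4/5 of 9 = 7.20, rounded up to 8, so 8 affirmative votes are needed; 8 voted in favor. Satisfied.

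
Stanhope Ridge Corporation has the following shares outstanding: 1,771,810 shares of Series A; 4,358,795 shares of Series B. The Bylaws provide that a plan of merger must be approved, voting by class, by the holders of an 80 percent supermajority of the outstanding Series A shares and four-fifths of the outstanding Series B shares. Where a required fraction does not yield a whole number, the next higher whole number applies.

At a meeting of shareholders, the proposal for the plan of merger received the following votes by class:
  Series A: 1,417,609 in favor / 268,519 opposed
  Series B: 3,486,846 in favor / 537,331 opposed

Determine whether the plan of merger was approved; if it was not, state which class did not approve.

Series A: 4/5 of 1771810 = 1417448; 1,417,448 required, 1,417,609 in favor — approved.
Series B: 4/5 of 4358795 = 3487036; 3,487,036 required, 3,486,846 in favor — not approved.

Not approved — the Series B shares did not give the required vote.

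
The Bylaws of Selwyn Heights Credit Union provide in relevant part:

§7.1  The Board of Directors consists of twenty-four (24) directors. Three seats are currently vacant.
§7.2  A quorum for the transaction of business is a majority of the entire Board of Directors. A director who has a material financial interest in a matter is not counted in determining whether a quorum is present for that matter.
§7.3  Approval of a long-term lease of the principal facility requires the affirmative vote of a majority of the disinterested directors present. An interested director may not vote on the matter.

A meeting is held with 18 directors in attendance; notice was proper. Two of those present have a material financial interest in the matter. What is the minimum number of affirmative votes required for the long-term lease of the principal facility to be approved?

9

The long-term lease of the principal facility requires a majority of the disinterested directors present (18 − 2 = 16).
A majority of 16 is 9.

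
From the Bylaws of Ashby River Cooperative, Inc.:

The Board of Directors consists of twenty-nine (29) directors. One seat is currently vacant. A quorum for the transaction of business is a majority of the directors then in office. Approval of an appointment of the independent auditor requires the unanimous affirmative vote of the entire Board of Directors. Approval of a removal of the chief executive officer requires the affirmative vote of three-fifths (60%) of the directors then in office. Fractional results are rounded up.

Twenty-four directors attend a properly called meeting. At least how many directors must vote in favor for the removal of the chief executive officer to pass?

17

The removal of the chief executive officer requires three-fifths of the directors then in office (28).
3/5 of 28 = 16.80, rounded up to 17.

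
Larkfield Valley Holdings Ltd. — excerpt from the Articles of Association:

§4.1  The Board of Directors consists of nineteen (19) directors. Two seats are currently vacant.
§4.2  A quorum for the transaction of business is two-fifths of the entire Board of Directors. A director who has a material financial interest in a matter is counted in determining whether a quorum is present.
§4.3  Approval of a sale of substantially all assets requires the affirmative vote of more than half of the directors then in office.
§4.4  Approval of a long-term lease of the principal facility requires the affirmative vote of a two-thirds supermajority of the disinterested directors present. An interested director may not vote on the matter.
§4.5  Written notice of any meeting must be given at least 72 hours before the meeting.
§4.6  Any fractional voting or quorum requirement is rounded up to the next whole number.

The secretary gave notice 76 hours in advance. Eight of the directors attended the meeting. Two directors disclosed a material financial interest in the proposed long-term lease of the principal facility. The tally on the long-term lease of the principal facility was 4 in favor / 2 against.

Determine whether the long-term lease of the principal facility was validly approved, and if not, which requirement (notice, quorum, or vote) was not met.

Valid — all requirements satisfied.

Notice: 76 hours given; 72 required (76 ≥ 72). Satisfied.
Quorum: 8 present (interested directors count toward quorum); quorum is 8. Satisfied.
Vote: the long-term lease of the principal facility requires two-thirds of the disinterested directors present (8 − 2 = 6). 2/3 of 6 = 4, so 4 affirmative votes are needed; 4 voted in favor. Satisfied.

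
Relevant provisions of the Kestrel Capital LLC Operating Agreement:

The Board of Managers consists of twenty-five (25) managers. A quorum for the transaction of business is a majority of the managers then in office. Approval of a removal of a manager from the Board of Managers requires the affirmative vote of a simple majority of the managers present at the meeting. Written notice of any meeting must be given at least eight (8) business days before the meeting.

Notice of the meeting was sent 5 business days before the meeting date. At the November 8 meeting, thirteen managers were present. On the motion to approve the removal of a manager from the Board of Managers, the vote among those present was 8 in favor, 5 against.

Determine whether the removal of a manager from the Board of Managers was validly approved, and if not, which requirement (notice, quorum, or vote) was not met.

Notice: 5 business days given; 8 required (5 < 8). Not satisfied.
Quorum: 13 present; quorum is 13. Satisfied.
Vote: the removal of a manager from the Board of Managers requires a majority of the managers present (13). A majority of 13 is 7, so 7 affirmative votes are needed; 8 voted in favor. Satisfied.

Invalid — notice requirement not satisfied.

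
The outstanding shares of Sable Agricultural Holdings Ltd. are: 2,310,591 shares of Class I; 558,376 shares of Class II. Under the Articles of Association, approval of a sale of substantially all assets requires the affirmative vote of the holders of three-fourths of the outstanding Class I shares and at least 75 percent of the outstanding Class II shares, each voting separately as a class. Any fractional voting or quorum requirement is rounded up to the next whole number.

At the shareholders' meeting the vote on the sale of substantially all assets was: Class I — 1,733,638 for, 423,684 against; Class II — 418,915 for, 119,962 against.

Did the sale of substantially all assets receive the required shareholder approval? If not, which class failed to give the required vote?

Approved — every class gave the required vote.

Class I: 3/4 of 2310591 = 1732943.25, rounded up to 1732944; 1,732,944 required, 1,733,638 in favor — approved.
Class II: 3/4 of 558376 = 418782; 418,782 required, 418,915 in favor — approved.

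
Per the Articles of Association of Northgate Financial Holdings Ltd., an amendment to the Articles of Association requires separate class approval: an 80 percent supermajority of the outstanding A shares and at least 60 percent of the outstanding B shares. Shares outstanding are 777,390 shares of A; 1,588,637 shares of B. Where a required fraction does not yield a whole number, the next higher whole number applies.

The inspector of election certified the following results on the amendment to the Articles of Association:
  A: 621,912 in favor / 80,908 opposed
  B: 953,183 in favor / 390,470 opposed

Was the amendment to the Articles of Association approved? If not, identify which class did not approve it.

A: 4/5 of 777390 = 621912; 621,912 required, 621,912 in favor — approved.
B: 3/5 of 1588637 = 953182.20, rounded up to 953183; 953,183 required, 953,183 in favor — approved.

Approved — every class gave the required vote.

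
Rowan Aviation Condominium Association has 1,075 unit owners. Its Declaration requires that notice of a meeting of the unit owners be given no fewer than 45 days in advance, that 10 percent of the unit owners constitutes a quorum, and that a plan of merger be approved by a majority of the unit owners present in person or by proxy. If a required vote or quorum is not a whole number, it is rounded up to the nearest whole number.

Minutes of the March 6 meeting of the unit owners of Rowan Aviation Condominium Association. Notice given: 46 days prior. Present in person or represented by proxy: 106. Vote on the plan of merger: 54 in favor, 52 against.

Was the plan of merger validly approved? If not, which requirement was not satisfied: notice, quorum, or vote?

Notice: 46 days given; 45 required. Satisfied.
Quorum: 10% of 1,075 = 107.50, rounded up to 108; 106 present. Not satisfied.
Vote: requires a majority of those present (106); a majority of 106 is 54, so 54 needed; 54 in favor. Satisfied.

Invalid — quorum requirement not satisfied.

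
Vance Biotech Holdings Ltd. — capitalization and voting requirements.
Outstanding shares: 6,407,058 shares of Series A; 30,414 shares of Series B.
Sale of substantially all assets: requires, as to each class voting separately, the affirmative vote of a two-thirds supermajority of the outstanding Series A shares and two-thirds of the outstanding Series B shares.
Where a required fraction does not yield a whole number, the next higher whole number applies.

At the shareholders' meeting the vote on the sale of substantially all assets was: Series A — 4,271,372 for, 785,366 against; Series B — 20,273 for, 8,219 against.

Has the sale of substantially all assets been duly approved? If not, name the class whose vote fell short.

Series A: 2/3 of 6407058 = 4271372; 4,271,372 required, 4,271,372 in favor — approved.
Series B: 2/3 of 30414 = 20276; 20,276 required, 20,273 in favor — not approved.

Not approved — the Series B shares did not give the required vote.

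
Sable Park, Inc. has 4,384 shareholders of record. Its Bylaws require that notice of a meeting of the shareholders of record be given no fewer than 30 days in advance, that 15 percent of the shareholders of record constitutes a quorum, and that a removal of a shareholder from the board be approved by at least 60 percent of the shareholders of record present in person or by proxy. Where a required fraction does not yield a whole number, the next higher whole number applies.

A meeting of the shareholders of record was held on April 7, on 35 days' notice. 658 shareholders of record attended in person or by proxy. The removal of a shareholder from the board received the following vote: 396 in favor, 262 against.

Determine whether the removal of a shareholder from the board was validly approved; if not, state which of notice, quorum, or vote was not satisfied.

Notice: 35 days given; 30 required. Satisfied.
Quorum: 15% of 4,384 = 657.60, rounded up to 658; 658 present. Satisfied.
Vote: requires three-fifths of those present (658); 3/5 of 658 = 394.80, rounded up to 395, so 395 needed; 396 in favor. Satisfied.

Valid — all requirements satisfied.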